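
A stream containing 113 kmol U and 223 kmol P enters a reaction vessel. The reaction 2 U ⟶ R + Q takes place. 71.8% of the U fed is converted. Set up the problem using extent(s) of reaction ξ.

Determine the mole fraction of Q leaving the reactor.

0.121

U reacted = 0.718 × 113 = 81.13 kmol; ν_U = −2, so ξ = 81.13/2 = 40.57 kmol.
Outlet amounts (n = n₀ + ν ξ):
  U: 113 − 2(40.57) = 31.87
  R: 0 + 1(40.57) = 40.57
  Q: 0 + 1(40.57) = 40.57
  P: 223 (inert)
Total out = 336 kmol; y_Q = 40.57 / 336 = 0.1207.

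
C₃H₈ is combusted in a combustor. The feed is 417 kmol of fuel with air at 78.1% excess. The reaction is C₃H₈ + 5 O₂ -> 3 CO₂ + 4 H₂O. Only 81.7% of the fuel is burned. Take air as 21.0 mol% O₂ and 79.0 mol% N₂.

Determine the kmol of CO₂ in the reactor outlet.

1020 kmol

Stoichiometric O₂ = 5 × 417 = 2085 kmol; O₂ fed = 2085 × 1.781 = 3713 kmol.
N₂ fed = 3713 × 79/21 = 13970 kmol.
Fuel reacted = 0.817 × 417 → ξ = 340.7 kmol.
Outlet (n = n₀ + ν ξ):
  C₃H₈: 417 − 1(340.7) = 76.31
  O₂: 3713 − 5(340.7) = 2010
  N₂: 13970 (inert)
  CO₂: 0 + 3(340.7) = 1022
  H₂O: 0 + 4(340.7) = 1363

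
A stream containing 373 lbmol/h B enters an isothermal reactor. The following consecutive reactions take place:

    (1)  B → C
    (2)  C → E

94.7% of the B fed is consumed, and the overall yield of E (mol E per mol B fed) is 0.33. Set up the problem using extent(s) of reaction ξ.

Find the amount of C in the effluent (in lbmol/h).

230 lbmol/h

Conversion of B: B consumed = 1ξ₁ = 0.947 × 373 → ξ₁ = 353.2 lbmol/h.
Yield of E: 1ξ₂ / 373 = 0.33 → ξ₂ = 123.1 lbmol/h.
Outlet amounts (n = n₀ + Σ ν·ξ):
  B: 373 − 1(353.2) = 19.77
  C: 0 + 1(353.2) − 1(123.1) = 230.1
  E: 0 + 1(123.1) = 123.1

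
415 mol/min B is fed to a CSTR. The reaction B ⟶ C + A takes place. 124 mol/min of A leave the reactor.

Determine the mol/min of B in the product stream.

291 mol/min

For A: n = n₀ + 1ξ → 124 = 0 + 1ξ, giving ξ = 124 mol/min.
Outlet amounts (n = n₀ + ν ξ):
  B: 415 − 1(124) = 291
  C: 0 + 1(124) = 124
  A: 0 + 1(124) = 124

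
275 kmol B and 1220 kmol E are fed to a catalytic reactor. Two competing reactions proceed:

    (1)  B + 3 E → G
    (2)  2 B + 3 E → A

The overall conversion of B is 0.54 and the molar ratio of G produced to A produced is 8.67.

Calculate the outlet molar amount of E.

Conversion of B: B consumed = 0.54 × 275 = 148.5 kmol = 1ξ₁ + 2ξ₂.
Selectivity: 1ξ₁ / (1ξ₂) = 8.67 → ξ₁ = 8.67 ξ₂.
Substitute: (1·8.67 + 2) ξ₂ = 148.5 → ξ₂ = 13.92 kmol, ξ₁ = 120.7 kmol.
Outlet amounts (n = n₀ + Σ ν·ξ):
  B: 275 − 1(120.7) − 2(13.92) = 126.5
  E: 1220 − 3(120.7) − 3(13.92) = 816.3
  G: 0 + 1(120.7) = 120.7
  A: 0 + 1(13.92) = 13.92

816 kmol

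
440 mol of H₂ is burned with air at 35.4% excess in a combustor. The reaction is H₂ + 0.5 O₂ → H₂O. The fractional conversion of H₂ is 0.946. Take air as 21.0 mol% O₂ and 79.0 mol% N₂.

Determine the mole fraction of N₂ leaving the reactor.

0.679

Stoichiometric O₂ = 0.5 × 440 = 220 mol; O₂ fed = 220 × 1.354 = 297.9 mol.
N₂ fed = 297.9 × 79/21 = 1121 mol.
Fuel reacted = 0.946 × 440 → ξ = 416.2 mol.
Outlet (n = n₀ + ν ξ):
  H₂: 440 − 1(416.2) = 23.76
  O₂: 297.9 − 0.5(416.2) = 89.76
  N₂: 1121 (inert)
  H₂O: 0 + 1(416.2) = 416.2
Total out = 1650 mol; y_N₂ = 1121 / 1650 = 0.679.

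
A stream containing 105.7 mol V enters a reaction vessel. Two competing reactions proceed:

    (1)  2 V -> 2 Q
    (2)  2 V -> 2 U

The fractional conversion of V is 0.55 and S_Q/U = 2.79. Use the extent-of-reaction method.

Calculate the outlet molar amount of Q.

Conversion of V: V consumed = 0.55 × 105.7 = 58.14 mol = 2ξ₁ + 2ξ₂.
Selectivity: 2ξ₁ / (2ξ₂) = 2.79 → ξ₁ = 2.79 ξ₂.
Substitute: (2·2.79 + 2) ξ₂ = 58.14 → ξ₂ = 7.67 mol, ξ₁ = 21.4 mol.
Outlet amounts (n = n₀ + Σ ν·ξ):
  V: 105.7 − 2(21.4) − 2(7.67) = 47.56
  Q: 0 + 2(21.4) = 42.8
  U: 0 + 2(7.67) = 15.34

42.8 mol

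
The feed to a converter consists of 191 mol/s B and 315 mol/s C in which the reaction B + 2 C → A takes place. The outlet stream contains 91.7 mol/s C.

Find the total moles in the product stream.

283 mol/s

For C: n = n₀ − 2ξ → 91.7 = 315 − 2ξ, giving ξ = 111.7 mol/s.
Outlet amounts (n = n₀ + ν ξ):
  B: 191 − 1(111.7) = 79.35
  C: 315 − 2(111.7) = 91.7
  A: 0 + 1(111.7) = 111.7
Total out = 79.35 + 91.7 + 111.7 = 282.7 mol/s.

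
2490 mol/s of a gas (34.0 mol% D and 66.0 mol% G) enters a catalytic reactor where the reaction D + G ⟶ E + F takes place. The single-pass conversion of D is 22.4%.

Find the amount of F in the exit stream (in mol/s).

D reacted = 0.224 × 846.6 = 189.6 mol/s; ν_D = −1, so ξ = 189.6/1 = 189.6 mol/s.
Outlet amounts (n = n₀ + ν ξ):
  D: 846.6 − 1(189.6) = 657
  G: 1643 − 1(189.6) = 1454
  E: 0 + 1(189.6) = 189.6
  F: 0 + 1(189.6) = 189.6

190 mol/s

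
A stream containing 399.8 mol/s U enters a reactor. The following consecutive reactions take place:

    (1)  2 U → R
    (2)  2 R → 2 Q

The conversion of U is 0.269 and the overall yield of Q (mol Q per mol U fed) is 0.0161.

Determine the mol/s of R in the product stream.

47.3 mol/s

Conversion of U: U consumed = 2ξ₁ = 0.269 × 399.8 → ξ₁ = 53.77 mol/s.
Yield of Q: 2ξ₂ / 399.8 = 0.0161 → ξ₂ = 3.218 mol/s.
Outlet amounts (n = n₀ + Σ ν·ξ):
  U: 399.8 − 2(53.77) = 292.3
  R: 0 + 1(53.77) − 2(3.218) = 47.34
  Q: 0 + 2(3.218) = 6.437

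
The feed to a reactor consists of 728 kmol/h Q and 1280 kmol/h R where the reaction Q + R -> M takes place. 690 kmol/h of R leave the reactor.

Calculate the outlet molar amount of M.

For R: n = n₀ − 1ξ → 690 = 1280 − 1ξ, giving ξ = 590 kmol/h.
Outlet amounts (n = n₀ + ν ξ):
  Q: 728 − 1(590) = 138
  R: 1280 − 1(590) = 690
  M: 0 + 1(590) = 590

590 kmol/h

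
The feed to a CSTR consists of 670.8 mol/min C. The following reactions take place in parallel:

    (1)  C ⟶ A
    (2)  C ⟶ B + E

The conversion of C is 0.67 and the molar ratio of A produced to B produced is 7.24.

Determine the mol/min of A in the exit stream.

Conversion of C: C consumed = 0.67 × 670.8 = 449.4 mol/min = 1ξ₁ + 1ξ₂.
Selectivity: 1ξ₁ / (1ξ₂) = 7.24 → ξ₁ = 7.24 ξ₂.
Substitute: (1·7.24 + 1) ξ₂ = 449.4 → ξ₂ = 54.54 mol/min, ξ₁ = 394.9 mol/min.
Outlet amounts (n = n₀ + Σ ν·ξ):
  C: 670.8 − 1(394.9) − 1(54.54) = 221.4
  A: 0 + 1(394.9) = 394.9
  B: 0 + 1(54.54) = 54.54
  E: 0 + 1(54.54) = 54.54

395 mol/min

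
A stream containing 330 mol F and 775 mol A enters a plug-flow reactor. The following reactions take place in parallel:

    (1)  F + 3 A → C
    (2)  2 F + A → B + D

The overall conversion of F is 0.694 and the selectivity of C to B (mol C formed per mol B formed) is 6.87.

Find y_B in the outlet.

Conversion of F: F consumed = 0.694 × 330 = 229 mol = 1ξ₁ + 2ξ₂.
Selectivity: 1ξ₁ / (1ξ₂) = 6.87 → ξ₁ = 6.87 ξ₂.
Substitute: (1·6.87 + 2) ξ₂ = 229 → ξ₂ = 25.82 mol, ξ₁ = 177.4 mol.
Outlet amounts (n = n₀ + Σ ν·ξ):
  F: 330 − 1(177.4) − 2(25.82) = 101
  A: 775 − 3(177.4) − 1(25.82) = 217
  C: 0 + 1(177.4) = 177.4
  B: 0 + 1(25.82) = 25.82
  D: 0 + 1(25.82) = 25.82
Total out = 547 mol; y_B = 25.82 / 547 = 0.0472.

0.0472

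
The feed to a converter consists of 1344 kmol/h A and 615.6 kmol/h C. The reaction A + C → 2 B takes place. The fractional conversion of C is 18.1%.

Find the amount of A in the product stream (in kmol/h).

1230 kmol/h

C reacted = 0.181 × 615.6 = 111.4 kmol/h; ν_C = −1, so ξ = 111.4/1 = 111.4 kmol/h.
Outlet amounts (n = n₀ + ν ξ):
  A: 1344 − 1(111.4) = 1233
  C: 615.6 − 1(111.4) = 504.2
  B: 0 + 2(111.4) = 222.8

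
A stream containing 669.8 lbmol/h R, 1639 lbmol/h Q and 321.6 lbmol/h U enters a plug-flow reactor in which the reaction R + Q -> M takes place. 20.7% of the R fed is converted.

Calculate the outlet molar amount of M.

139 lbmol/h

R reacted = 0.207 × 669.8 = 138.6 lbmol/h; ν_R = −1, so ξ = 138.6/1 = 138.6 lbmol/h.
Outlet amounts (n = n₀ + ν ξ):
  R: 669.8 − 1(138.6) = 531.2
  Q: 1639 − 1(138.6) = 1500
  M: 0 + 1(138.6) = 138.6
  U: 321.6 (inert)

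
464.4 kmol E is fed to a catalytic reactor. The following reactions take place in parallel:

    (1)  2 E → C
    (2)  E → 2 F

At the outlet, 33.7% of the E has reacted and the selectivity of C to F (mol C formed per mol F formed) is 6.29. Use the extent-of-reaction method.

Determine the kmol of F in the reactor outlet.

12 kmol

Conversion of E: E consumed = 0.337 × 464.4 = 156.5 kmol = 2ξ₁ + 1ξ₂.
Selectivity: 1ξ₁ / (2ξ₂) = 6.29 → ξ₁ = 12.58 ξ₂.
Substitute: (2·12.58 + 1) ξ₂ = 156.5 → ξ₂ = 5.983 kmol, ξ₁ = 75.26 kmol.
Outlet amounts (n = n₀ + Σ ν·ξ):
  E: 464.4 − 2(75.26) − 1(5.983) = 307.9
  C: 0 + 1(75.26) = 75.26
  F: 0 + 2(5.983) = 11.97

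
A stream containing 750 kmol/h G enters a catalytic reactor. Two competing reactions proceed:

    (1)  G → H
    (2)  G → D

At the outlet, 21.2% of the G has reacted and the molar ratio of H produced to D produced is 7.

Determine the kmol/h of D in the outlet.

19.9 kmol/h

Conversion of G: G consumed = 0.212 × 750 = 159 kmol/h = 1ξ₁ + 1ξ₂.
Selectivity: 1ξ₁ / (1ξ₂) = 7 → ξ₁ = 7 ξ₂.
Substitute: (1·7 + 1) ξ₂ = 159 → ξ₂ = 19.88 kmol/h, ξ₁ = 139.1 kmol/h.
Outlet amounts (n = n₀ + Σ ν·ξ):
  G: 750 − 1(139.1) − 1(19.88) = 591
  H: 0 + 1(139.1) = 139.1
  D: 0 + 1(19.88) = 19.88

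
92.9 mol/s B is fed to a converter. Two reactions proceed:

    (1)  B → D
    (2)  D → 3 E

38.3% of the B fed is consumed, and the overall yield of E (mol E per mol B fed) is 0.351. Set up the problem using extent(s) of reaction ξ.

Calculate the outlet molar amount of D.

24.7 mol/s

Conversion of B: B consumed = 1ξ₁ = 0.383 × 92.9 → ξ₁ = 35.58 mol/s.
Yield of E: 3ξ₂ / 92.9 = 0.351 → ξ₂ = 10.87 mol/s.
Outlet amounts (n = n₀ + Σ ν·ξ):
  B: 92.9 − 1(35.58) = 57.32
  D: 0 + 1(35.58) − 1(10.87) = 24.71
  E: 0 + 3(10.87) = 32.61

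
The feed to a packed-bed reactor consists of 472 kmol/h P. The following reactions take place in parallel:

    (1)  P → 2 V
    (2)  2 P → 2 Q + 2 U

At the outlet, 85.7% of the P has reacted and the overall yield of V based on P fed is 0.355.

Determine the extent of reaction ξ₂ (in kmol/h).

ξ₂ = 160 kmol/h

Yield of V: 2ξ₁ / 472 = 0.355 → ξ₁ = 83.78 kmol/h.
Conversion of P: 1ξ₁ + 2ξ₂ = 0.857 × 472 = 404.5 → ξ₂ = 160.4 kmol/h.
Outlet amounts (n = n₀ + Σ ν·ξ):
  P: 472 − 1(83.78) − 2(160.4) = 67.5
  V: 0 + 2(83.78) = 167.6
  Q: 0 + 2(160.4) = 320.7
  U: 0 + 2(160.4) = 320.7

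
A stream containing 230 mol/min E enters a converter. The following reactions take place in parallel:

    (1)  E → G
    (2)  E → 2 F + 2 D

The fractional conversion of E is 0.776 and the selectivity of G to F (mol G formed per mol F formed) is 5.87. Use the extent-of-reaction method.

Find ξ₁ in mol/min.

Conversion of E: E consumed = 0.776 × 230 = 178.5 mol/min = 1ξ₁ + 1ξ₂.
Selectivity: 1ξ₁ / (2ξ₂) = 5.87 → ξ₁ = 11.74 ξ₂.
Substitute: (1·11.74 + 1) ξ₂ = 178.5 → ξ₂ = 14.01 mol/min, ξ₁ = 164.5 mol/min.
Outlet amounts (n = n₀ + Σ ν·ξ):
  E: 230 − 1(164.5) − 1(14.01) = 51.52
  G: 0 + 1(164.5) = 164.5
  F: 0 + 2(14.01) = 28.02
  D: 0 + 2(14.01) = 28.02

ξ₁ = 164 mol/min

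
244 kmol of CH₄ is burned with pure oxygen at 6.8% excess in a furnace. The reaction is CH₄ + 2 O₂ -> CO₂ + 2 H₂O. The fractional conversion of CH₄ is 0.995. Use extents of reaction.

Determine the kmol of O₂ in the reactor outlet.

Stoichiometric O₂ = 2 × 244 = 488 kmol; O₂ fed = 488 × 1.068 = 521.2 kmol.
Fuel reacted = 0.995 × 244 → ξ = 242.8 kmol.
Outlet (n = n₀ + ν ξ):
  CH₄: 244 − 1(242.8) = 1.22
  O₂: 521.2 − 2(242.8) = 35.62
  CO₂: 0 + 1(242.8) = 242.8
  H₂O: 0 + 2(242.8) = 485.6

35.6 kmol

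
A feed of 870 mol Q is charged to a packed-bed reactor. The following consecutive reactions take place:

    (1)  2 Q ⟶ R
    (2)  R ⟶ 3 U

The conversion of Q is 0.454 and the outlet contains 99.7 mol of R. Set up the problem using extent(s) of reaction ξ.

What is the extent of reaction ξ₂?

ξ₂ = 97.8 mol

Conversion of Q: Q consumed = 2ξ₁ = 0.454 × 870 → ξ₁ = 197.5 mol.
R balance: n_R = 0 + 1ξ₁ − 1ξ₂ = 99.7 → ξ₂ = (1·197.5 − 99.7)/1 = 97.79 mol.
Outlet amounts (n = n₀ + Σ ν·ξ):
  Q: 870 − 2(197.5) = 475
  R: 0 + 1(197.5) − 1(97.79) = 99.7
  U: 0 + 3(97.79) = 293.4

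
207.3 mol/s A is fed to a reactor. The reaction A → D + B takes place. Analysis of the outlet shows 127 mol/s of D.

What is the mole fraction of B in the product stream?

For D: n = n₀ + 1ξ → 127 = 0 + 1ξ, giving ξ = 127 mol/s.
Outlet amounts (n = n₀ + ν ξ):
  A: 207.3 − 1(127) = 80.3
  D: 0 + 1(127) = 127
  B: 0 + 1(127) = 127
Total out = 334.3 mol/s; y_B = 127 / 334.3 = 0.3799.

0.38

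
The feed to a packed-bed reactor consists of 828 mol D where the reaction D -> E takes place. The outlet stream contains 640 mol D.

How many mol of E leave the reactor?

188 mol

For D: n = n₀ − 1ξ → 640 = 828 − 1ξ, giving ξ = 188 mol.
Outlet amounts (n = n₀ + ν ξ):
  D: 828 − 1(188) = 640
  E: 0 + 1(188) = 188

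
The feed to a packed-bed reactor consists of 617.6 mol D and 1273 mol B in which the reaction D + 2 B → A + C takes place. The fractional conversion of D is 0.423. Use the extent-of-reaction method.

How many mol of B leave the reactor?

751 mol

D reacted = 0.423 × 617.6 = 261.2 mol; ν_D = −1, so ξ = 261.2/1 = 261.2 mol.
Outlet amounts (n = n₀ + ν ξ):
  D: 617.6 − 1(261.2) = 356.4
  B: 1273 − 2(261.2) = 750.5
  A: 0 + 1(261.2) = 261.2
  C: 0 + 1(261.2) = 261.2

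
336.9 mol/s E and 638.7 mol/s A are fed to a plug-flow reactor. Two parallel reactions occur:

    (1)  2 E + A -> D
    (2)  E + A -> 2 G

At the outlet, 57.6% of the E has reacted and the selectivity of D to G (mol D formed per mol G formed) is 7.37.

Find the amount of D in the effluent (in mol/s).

93.8 mol/s

Conversion of E: E consumed = 0.576 × 336.9 = 194.1 mol/s = 2ξ₁ + 1ξ₂.
Selectivity: 1ξ₁ / (2ξ₂) = 7.37 → ξ₁ = 14.74 ξ₂.
Substitute: (2·14.74 + 1) ξ₂ = 194.1 → ξ₂ = 6.367 mol/s, ξ₁ = 93.84 mol/s.
Outlet amounts (n = n₀ + Σ ν·ξ):
  E: 336.9 − 2(93.84) − 1(6.367) = 142.8
  A: 638.7 − 1(93.84) − 1(6.367) = 538.5
  D: 0 + 1(93.84) = 93.84
  G: 0 + 2(6.367) = 12.73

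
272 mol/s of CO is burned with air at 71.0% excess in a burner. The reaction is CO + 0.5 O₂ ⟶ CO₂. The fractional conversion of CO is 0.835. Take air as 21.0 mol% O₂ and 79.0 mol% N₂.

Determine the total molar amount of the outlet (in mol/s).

1270 mol/s

Stoichiometric O₂ = 0.5 × 272 = 136 mol/s; O₂ fed = 136 × 1.710 = 232.6 mol/s.
N₂ fed = 232.6 × 79/21 = 874.9 mol/s.
Fuel reacted = 0.835 × 272 → ξ = 227.1 mol/s.
Outlet (n = n₀ + ν ξ):
  CO: 272 − 1(227.1) = 44.88
  O₂: 232.6 − 0.5(227.1) = 119
  N₂: 874.9 (inert)
  CO₂: 0 + 1(227.1) = 227.1
Total out = 44.88 + 119 + 874.9 + 227.1 = 1266 mol/s.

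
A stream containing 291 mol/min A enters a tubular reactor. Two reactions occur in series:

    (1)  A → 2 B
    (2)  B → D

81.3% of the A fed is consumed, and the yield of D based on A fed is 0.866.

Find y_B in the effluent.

Conversion of A: A consumed = 1ξ₁ = 0.813 × 291 → ξ₁ = 236.6 mol/min.
Yield of D: 1ξ₂ / 291 = 0.866 → ξ₂ = 252 mol/min.
Outlet amounts (n = n₀ + Σ ν·ξ):
  A: 291 − 1(236.6) = 54.42
  B: 0 + 2(236.6) − 1(252) = 221.2
  D: 0 + 1(252) = 252
Total out = 527.6 mol/min; y_B = 221.2 / 527.6 = 0.4192.

0.419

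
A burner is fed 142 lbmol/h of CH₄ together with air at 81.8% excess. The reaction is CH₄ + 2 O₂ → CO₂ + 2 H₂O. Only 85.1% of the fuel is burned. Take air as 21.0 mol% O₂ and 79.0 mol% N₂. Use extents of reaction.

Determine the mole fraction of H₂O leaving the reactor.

0.0929

Stoichiometric O₂ = 2 × 142 = 284 lbmol/h; O₂ fed = 284 × 1.818 = 516.3 lbmol/h.
N₂ fed = 516.3 × 79/21 = 1942 lbmol/h.
Fuel reacted = 0.851 × 142 → ξ = 120.8 lbmol/h.
Outlet (n = n₀ + ν ξ):
  CH₄: 142 − 1(120.8) = 21.16
  O₂: 516.3 − 2(120.8) = 274.6
  N₂: 1942 (inert)
  CO₂: 0 + 1(120.8) = 120.8
  H₂O: 0 + 2(120.8) = 241.7
Total out = 2601 lbmol/h; y_H₂O = 241.7 / 2601 = 0.09293.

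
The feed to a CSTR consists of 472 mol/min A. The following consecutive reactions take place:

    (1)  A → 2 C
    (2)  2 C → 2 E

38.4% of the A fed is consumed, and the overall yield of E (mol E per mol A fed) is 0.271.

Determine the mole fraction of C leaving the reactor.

Conversion of A: A consumed = 1ξ₁ = 0.384 × 472 → ξ₁ = 181.2 mol/min.
Yield of E: 2ξ₂ / 472 = 0.271 → ξ₂ = 63.96 mol/min.
Outlet amounts (n = n₀ + Σ ν·ξ):
  A: 472 − 1(181.2) = 290.8
  C: 0 + 2(181.2) − 2(63.96) = 234.6
  E: 0 + 2(63.96) = 127.9
Total out = 653.2 mol/min; y_C = 234.6 / 653.2 = 0.3591.

0.359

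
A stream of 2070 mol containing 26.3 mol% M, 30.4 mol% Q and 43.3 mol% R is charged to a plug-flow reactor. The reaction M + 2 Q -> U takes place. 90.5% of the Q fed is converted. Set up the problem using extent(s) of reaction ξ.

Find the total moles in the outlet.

Q reacted = 0.905 × 629.3 = 569.5 mol; ν_Q = −2, so ξ = 569.5/2 = 284.7 mol.
Outlet amounts (n = n₀ + ν ξ):
  M: 544.4 − 1(284.7) = 259.7
  Q: 629.3 − 2(284.7) = 59.78
  U: 0 + 1(284.7) = 284.7
  R: 896.3 (inert)
Total out = 259.7 + 59.78 + 284.7 + 896.3 = 1501 mol.

1500 mol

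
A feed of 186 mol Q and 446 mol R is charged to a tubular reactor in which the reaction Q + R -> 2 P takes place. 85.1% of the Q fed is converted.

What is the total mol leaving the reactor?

Q reacted = 0.851 × 186 = 158.3 mol; ν_Q = −1, so ξ = 158.3/1 = 158.3 mol.
Outlet amounts (n = n₀ + ν ξ):
  Q: 186 − 1(158.3) = 27.71
  R: 446 − 1(158.3) = 287.7
  P: 0 + 2(158.3) = 316.6
Total out = 27.71 + 287.7 + 316.6 = 632 mol.

632 mol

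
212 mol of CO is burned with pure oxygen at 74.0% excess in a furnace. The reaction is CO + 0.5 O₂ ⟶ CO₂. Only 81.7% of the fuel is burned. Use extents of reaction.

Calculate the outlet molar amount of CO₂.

Stoichiometric O₂ = 0.5 × 212 = 106 mol; O₂ fed = 106 × 1.740 = 184.4 mol.
Fuel reacted = 0.817 × 212 → ξ = 173.2 mol.
Outlet (n = n₀ + ν ξ):
  CO: 212 − 1(173.2) = 38.8
  O₂: 184.4 − 0.5(173.2) = 97.84
  CO₂: 0 + 1(173.2) = 173.2

173 mol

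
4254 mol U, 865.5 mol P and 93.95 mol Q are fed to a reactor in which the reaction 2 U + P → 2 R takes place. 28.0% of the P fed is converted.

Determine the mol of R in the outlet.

P reacted = 0.28 × 865.5 = 242.3 mol; ν_P = −1, so ξ = 242.3/1 = 242.3 mol.
Outlet amounts (n = n₀ + ν ξ):
  U: 4254 − 2(242.3) = 3769
  P: 865.5 − 1(242.3) = 623.2
  R: 0 + 2(242.3) = 484.7
  Q: 93.95 (inert)

485 mol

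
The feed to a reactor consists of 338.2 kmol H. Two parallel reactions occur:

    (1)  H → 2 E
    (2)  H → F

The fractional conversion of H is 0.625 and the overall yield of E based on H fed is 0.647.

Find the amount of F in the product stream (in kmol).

Yield of E: 2ξ₁ / 338.2 = 0.647 → ξ₁ = 109.4 kmol.
Conversion of H: 1ξ₁ + 1ξ₂ = 0.625 × 338.2 = 211.4 → ξ₂ = 102 kmol.
Outlet amounts (n = n₀ + Σ ν·ξ):
  H: 338.2 − 1(109.4) − 1(102) = 126.8
  E: 0 + 2(109.4) = 218.8
  F: 0 + 1(102) = 102

102 kmol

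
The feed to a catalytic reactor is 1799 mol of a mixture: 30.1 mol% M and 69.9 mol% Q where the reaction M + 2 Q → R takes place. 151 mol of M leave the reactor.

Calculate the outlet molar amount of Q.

For M: n = n₀ − 1ξ → 151 = 541.5 − 1ξ, giving ξ = 390.5 mol.
Outlet amounts (n = n₀ + ν ξ):
  M: 541.5 − 1(390.5) = 151
  Q: 1258 − 2(390.5) = 476.5
  R: 0 + 1(390.5) = 390.5

477 mol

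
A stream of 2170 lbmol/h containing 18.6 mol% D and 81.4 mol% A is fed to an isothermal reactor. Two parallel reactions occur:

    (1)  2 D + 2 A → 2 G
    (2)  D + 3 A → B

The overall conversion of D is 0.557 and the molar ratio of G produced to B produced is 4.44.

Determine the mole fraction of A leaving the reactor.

0.783

Conversion of D: D consumed = 0.557 × 403.6 = 224.8 lbmol/h = 2ξ₁ + 1ξ₂.
Selectivity: 2ξ₁ / (1ξ₂) = 4.44 → ξ₁ = 2.22 ξ₂.
Substitute: (2·2.22 + 1) ξ₂ = 224.8 → ξ₂ = 41.33 lbmol/h, ξ₁ = 91.74 lbmol/h.
Outlet amounts (n = n₀ + Σ ν·ξ):
  D: 403.6 − 2(91.74) − 1(41.33) = 178.8
  A: 1766 − 2(91.74) − 3(41.33) = 1459
  G: 0 + 2(91.74) = 183.5
  B: 0 + 1(41.33) = 41.33
Total out = 1863 lbmol/h; y_A = 1459 / 1863 = 0.7833.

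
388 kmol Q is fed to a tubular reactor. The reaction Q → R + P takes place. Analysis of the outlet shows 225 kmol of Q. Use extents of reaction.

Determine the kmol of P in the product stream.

163 kmol

For Q: n = n₀ − 1ξ → 225 = 388 − 1ξ, giving ξ = 163 kmol.
Outlet amounts (n = n₀ + ν ξ):
  Q: 388 − 1(163) = 225
  R: 0 + 1(163) = 163
  P: 0 + 1(163) = 163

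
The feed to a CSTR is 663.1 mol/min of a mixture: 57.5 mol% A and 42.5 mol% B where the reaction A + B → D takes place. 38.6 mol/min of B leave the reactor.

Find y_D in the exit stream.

For B: n = n₀ − 1ξ → 38.6 = 281.8 − 1ξ, giving ξ = 243.2 mol/min.
Outlet amounts (n = n₀ + ν ξ):
  A: 381.3 − 1(243.2) = 138.1
  B: 281.8 − 1(243.2) = 38.6
  D: 0 + 1(243.2) = 243.2
Total out = 419.9 mol/min; y_D = 243.2 / 419.9 = 0.5793.

0.579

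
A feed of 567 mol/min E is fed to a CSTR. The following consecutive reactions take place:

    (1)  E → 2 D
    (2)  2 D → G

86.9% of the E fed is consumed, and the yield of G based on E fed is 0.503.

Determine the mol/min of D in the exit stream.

Conversion of E: E consumed = 1ξ₁ = 0.869 × 567 → ξ₁ = 492.7 mol/min.
Yield of G: 1ξ₂ / 567 = 0.503 → ξ₂ = 285.2 mol/min.
Outlet amounts (n = n₀ + Σ ν·ξ):
  E: 567 − 1(492.7) = 74.28
  D: 0 + 2(492.7) − 2(285.2) = 415
  G: 0 + 1(285.2) = 285.2

415 mol/min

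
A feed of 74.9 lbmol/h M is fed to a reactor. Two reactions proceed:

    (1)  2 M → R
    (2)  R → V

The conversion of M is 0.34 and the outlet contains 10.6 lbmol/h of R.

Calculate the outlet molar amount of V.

Conversion of M: M consumed = 2ξ₁ = 0.34 × 74.9 → ξ₁ = 12.73 lbmol/h.
R balance: n_R = 0 + 1ξ₁ − 1ξ₂ = 10.6 → ξ₂ = (1·12.73 − 10.6)/1 = 2.133 lbmol/h.
Outlet amounts (n = n₀ + Σ ν·ξ):
  M: 74.9 − 2(12.73) = 49.43
  R: 0 + 1(12.73) − 1(2.133) = 10.6
  V: 0 + 1(2.133) = 2.133

2.13 lbmol/h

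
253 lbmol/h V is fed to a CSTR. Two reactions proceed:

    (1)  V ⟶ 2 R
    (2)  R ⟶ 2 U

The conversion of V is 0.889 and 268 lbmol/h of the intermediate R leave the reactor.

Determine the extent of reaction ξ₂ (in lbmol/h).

Conversion of V: V consumed = 1ξ₁ = 0.889 × 253 → ξ₁ = 224.9 lbmol/h.
R balance: n_R = 0 + 2ξ₁ − 1ξ₂ = 268 → ξ₂ = (2·224.9 − 268)/1 = 181.8 lbmol/h.
Outlet amounts (n = n₀ + Σ ν·ξ):
  V: 253 − 1(224.9) = 28.08
  R: 0 + 2(224.9) − 1(181.8) = 268
  U: 0 + 2(181.8) = 363.7

ξ₂ = 182 lbmol/h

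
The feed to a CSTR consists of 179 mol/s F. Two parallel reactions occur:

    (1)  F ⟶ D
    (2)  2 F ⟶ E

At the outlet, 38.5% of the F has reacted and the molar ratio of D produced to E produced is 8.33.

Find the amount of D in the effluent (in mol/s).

55.6 mol/s

Conversion of F: F consumed = 0.385 × 179 = 68.92 mol/s = 1ξ₁ + 2ξ₂.
Selectivity: 1ξ₁ / (1ξ₂) = 8.33 → ξ₁ = 8.33 ξ₂.
Substitute: (1·8.33 + 2) ξ₂ = 68.92 → ξ₂ = 6.671 mol/s, ξ₁ = 55.57 mol/s.
Outlet amounts (n = n₀ + Σ ν·ξ):
  F: 179 − 1(55.57) − 2(6.671) = 110.1
  D: 0 + 1(55.57) = 55.57
  E: 0 + 1(6.671) = 6.671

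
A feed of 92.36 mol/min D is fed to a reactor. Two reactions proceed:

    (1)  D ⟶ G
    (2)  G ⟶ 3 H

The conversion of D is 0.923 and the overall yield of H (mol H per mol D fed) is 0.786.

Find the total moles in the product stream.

141 mol/min

Conversion of D: D consumed = 1ξ₁ = 0.923 × 92.36 → ξ₁ = 85.25 mol/min.
Yield of H: 3ξ₂ / 92.36 = 0.786 → ξ₂ = 24.2 mol/min.
Outlet amounts (n = n₀ + Σ ν·ξ):
  D: 92.36 − 1(85.25) = 7.112
  G: 0 + 1(85.25) − 1(24.2) = 61.05
  H: 0 + 3(24.2) = 72.59
Total out = 7.112 + 61.05 + 72.59 = 140.8 mol/min.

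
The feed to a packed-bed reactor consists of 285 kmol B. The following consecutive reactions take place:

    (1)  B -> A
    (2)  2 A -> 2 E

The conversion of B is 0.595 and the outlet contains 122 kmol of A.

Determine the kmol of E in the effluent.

47.6 kmol

Conversion of B: B consumed = 1ξ₁ = 0.595 × 285 → ξ₁ = 169.6 kmol.
A balance: n_A = 0 + 1ξ₁ − 2ξ₂ = 122 → ξ₂ = (1·169.6 − 122)/2 = 23.79 kmol.
Outlet amounts (n = n₀ + Σ ν·ξ):
  B: 285 − 1(169.6) = 115.4
  A: 0 + 1(169.6) − 2(23.79) = 122
  E: 0 + 2(23.79) = 47.57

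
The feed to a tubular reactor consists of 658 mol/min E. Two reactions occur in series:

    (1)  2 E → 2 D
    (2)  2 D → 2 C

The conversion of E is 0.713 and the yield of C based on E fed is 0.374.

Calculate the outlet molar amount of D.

Conversion of E: E consumed = 2ξ₁ = 0.713 × 658 → ξ₁ = 234.6 mol/min.
Yield of C: 2ξ₂ / 658 = 0.374 → ξ₂ = 123 mol/min.
Outlet amounts (n = n₀ + Σ ν·ξ):
  E: 658 − 2(234.6) = 188.8
  D: 0 + 2(234.6) − 2(123) = 223.1
  C: 0 + 2(123) = 246.1

223 mol/min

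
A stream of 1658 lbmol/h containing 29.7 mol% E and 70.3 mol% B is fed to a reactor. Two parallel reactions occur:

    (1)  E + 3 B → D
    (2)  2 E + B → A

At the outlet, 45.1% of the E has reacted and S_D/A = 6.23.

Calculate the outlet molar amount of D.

Conversion of E: E consumed = 0.451 × 492.4 = 222.1 lbmol/h = 1ξ₁ + 2ξ₂.
Selectivity: 1ξ₁ / (1ξ₂) = 6.23 → ξ₁ = 6.23 ξ₂.
Substitute: (1·6.23 + 2) ξ₂ = 222.1 → ξ₂ = 26.98 lbmol/h, ξ₁ = 168.1 lbmol/h.
Outlet amounts (n = n₀ + Σ ν·ξ):
  E: 492.4 − 1(168.1) − 2(26.98) = 270.3
  B: 1166 − 3(168.1) − 1(26.98) = 634.2
  D: 0 + 1(168.1) = 168.1
  A: 0 + 1(26.98) = 26.98

168 lbmol/h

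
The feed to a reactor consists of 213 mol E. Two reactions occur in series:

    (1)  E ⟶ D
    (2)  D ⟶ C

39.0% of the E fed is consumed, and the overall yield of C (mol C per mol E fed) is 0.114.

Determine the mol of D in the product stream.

Conversion of E: E consumed = 1ξ₁ = 0.39 × 213 → ξ₁ = 83.07 mol.
Yield of C: 1ξ₂ / 213 = 0.114 → ξ₂ = 24.28 mol.
Outlet amounts (n = n₀ + Σ ν·ξ):
  E: 213 − 1(83.07) = 129.9
  D: 0 + 1(83.07) − 1(24.28) = 58.79
  C: 0 + 1(24.28) = 24.28

58.8 mol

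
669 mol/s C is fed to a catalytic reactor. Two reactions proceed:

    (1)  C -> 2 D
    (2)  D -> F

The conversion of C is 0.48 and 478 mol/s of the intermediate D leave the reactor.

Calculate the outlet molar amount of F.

Conversion of C: C consumed = 1ξ₁ = 0.48 × 669 → ξ₁ = 321.1 mol/s.
D balance: n_D = 0 + 2ξ₁ − 1ξ₂ = 478 → ξ₂ = (2·321.1 − 478)/1 = 164.2 mol/s.
Outlet amounts (n = n₀ + Σ ν·ξ):
  C: 669 − 1(321.1) = 347.9
  D: 0 + 2(321.1) − 1(164.2) = 478
  F: 0 + 1(164.2) = 164.2

164 mol/s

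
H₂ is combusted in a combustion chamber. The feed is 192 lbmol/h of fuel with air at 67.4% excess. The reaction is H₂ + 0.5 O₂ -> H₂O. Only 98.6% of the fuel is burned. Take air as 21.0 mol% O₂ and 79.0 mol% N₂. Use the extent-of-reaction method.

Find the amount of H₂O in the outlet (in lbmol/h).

189 lbmol/h

Stoichiometric O₂ = 0.5 × 192 = 96 lbmol/h; O₂ fed = 96 × 1.674 = 160.7 lbmol/h.
N₂ fed = 160.7 × 79/21 = 604.6 lbmol/h.
Fuel reacted = 0.986 × 192 → ξ = 189.3 lbmol/h.
Outlet (n = n₀ + ν ξ):
  H₂: 192 − 1(189.3) = 2.688
  O₂: 160.7 − 0.5(189.3) = 66.05
  N₂: 604.6 (inert)
  H₂O: 0 + 1(189.3) = 189.3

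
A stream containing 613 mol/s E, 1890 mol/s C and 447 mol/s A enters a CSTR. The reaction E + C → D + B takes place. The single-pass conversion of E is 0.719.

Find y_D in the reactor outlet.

0.149

E reacted = 0.719 × 613 = 440.7 mol/s; ν_E = −1, so ξ = 440.7/1 = 440.7 mol/s.
Outlet amounts (n = n₀ + ν ξ):
  E: 613 − 1(440.7) = 172.3
  C: 1890 − 1(440.7) = 1449
  D: 0 + 1(440.7) = 440.7
  B: 0 + 1(440.7) = 440.7
  A: 447 (inert)
Total out = 2950 mol/s; y_D = 440.7 / 2950 = 0.1494.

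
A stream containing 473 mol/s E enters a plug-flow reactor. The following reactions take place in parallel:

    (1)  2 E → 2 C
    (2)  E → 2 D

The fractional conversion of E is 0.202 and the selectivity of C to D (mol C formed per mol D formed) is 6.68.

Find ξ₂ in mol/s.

ξ₂ = 6.65 mol/s

Conversion of E: E consumed = 0.202 × 473 = 95.55 mol/s = 2ξ₁ + 1ξ₂.
Selectivity: 2ξ₁ / (2ξ₂) = 6.68 → ξ₁ = 6.68 ξ₂.
Substitute: (2·6.68 + 1) ξ₂ = 95.55 → ξ₂ = 6.654 mol/s, ξ₁ = 44.45 mol/s.
Outlet amounts (n = n₀ + Σ ν·ξ):
  E: 473 − 2(44.45) − 1(6.654) = 377.5
  C: 0 + 2(44.45) = 88.89
  D: 0 + 2(6.654) = 13.31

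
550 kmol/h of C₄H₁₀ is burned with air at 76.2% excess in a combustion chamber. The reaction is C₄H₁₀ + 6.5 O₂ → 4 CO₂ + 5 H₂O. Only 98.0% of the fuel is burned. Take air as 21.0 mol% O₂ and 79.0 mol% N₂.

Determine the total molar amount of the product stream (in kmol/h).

Stoichiometric O₂ = 6.5 × 550 = 3575 kmol/h; O₂ fed = 3575 × 1.762 = 6299 kmol/h.
N₂ fed = 6299 × 79/21 = 23700 kmol/h.
Fuel reacted = 0.98 × 550 → ξ = 539 kmol/h.
Outlet (n = n₀ + ν ξ):
  C₄H₁₀: 550 − 1(539) = 11
  O₂: 6299 − 6.5(539) = 2796
  N₂: 23700 (inert)
  CO₂: 0 + 4(539) = 2156
  H₂O: 0 + 5(539) = 2695
Total out = 11 + 2796 + 23700 + 2156 + 2695 = 31350 kmol/h.

31400 kmol/h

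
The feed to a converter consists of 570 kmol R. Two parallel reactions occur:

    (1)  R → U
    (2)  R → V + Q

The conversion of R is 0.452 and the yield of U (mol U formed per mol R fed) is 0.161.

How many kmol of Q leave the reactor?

Yield of U: 1ξ₁ / 570 = 0.161 → ξ₁ = 91.77 kmol.
Conversion of R: 1ξ₁ + 1ξ₂ = 0.452 × 570 = 257.6 → ξ₂ = 165.9 kmol.
Outlet amounts (n = n₀ + Σ ν·ξ):
  R: 570 − 1(91.77) − 1(165.9) = 312.4
  U: 0 + 1(91.77) = 91.77
  V: 0 + 1(165.9) = 165.9
  Q: 0 + 1(165.9) = 165.9

166 kmol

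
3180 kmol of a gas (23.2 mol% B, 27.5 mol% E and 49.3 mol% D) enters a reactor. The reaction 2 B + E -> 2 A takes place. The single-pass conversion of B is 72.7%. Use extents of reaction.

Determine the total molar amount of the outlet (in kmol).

B reacted = 0.727 × 737.8 = 536.4 kmol; ν_B = −2, so ξ = 536.4/2 = 268.2 kmol.
Outlet amounts (n = n₀ + ν ξ):
  B: 737.8 − 2(268.2) = 201.4
  E: 874.5 − 1(268.2) = 606.3
  A: 0 + 2(268.2) = 536.4
  D: 1568 (inert)
Total out = 201.4 + 606.3 + 536.4 + 1568 = 2912 kmol.

2910 kmol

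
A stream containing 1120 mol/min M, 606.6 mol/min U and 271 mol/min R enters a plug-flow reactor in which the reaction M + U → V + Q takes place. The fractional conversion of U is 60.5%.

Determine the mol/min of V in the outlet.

367 mol/min

U reacted = 0.605 × 606.6 = 367 mol/min; ν_U = −1, so ξ = 367/1 = 367 mol/min.
Outlet amounts (n = n₀ + ν ξ):
  M: 1120 − 1(367) = 753
  U: 606.6 − 1(367) = 239.6
  V: 0 + 1(367) = 367
  Q: 0 + 1(367) = 367
  R: 271 (inert)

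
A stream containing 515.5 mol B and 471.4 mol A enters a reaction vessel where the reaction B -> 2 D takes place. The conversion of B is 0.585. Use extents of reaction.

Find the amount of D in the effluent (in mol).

B reacted = 0.585 × 515.5 = 301.6 mol; ν_B = −1, so ξ = 301.6/1 = 301.6 mol.
Outlet amounts (n = n₀ + ν ξ):
  B: 515.5 − 1(301.6) = 213.9
  D: 0 + 2(301.6) = 603.1
  A: 471.4 (inert)

603 mol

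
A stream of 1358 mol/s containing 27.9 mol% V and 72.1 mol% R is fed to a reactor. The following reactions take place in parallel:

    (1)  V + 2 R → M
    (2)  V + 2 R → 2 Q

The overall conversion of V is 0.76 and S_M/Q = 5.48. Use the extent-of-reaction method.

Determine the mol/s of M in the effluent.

264 mol/s

Conversion of V: V consumed = 0.76 × 378.9 = 288 mol/s = 1ξ₁ + 1ξ₂.
Selectivity: 1ξ₁ / (2ξ₂) = 5.48 → ξ₁ = 10.96 ξ₂.
Substitute: (1·10.96 + 1) ξ₂ = 288 → ξ₂ = 24.08 mol/s, ξ₁ = 263.9 mol/s.
Outlet amounts (n = n₀ + Σ ν·ξ):
  V: 378.9 − 1(263.9) − 1(24.08) = 90.93
  R: 979.1 − 2(263.9) − 2(24.08) = 403.2
  M: 0 + 1(263.9) = 263.9
  Q: 0 + 2(24.08) = 48.15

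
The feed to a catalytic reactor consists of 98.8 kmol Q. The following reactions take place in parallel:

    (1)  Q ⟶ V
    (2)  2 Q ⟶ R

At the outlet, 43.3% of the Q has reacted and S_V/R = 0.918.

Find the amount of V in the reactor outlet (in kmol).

13.5 kmol

Conversion of Q: Q consumed = 0.433 × 98.8 = 42.78 kmol = 1ξ₁ + 2ξ₂.
Selectivity: 1ξ₁ / (1ξ₂) = 0.918 → ξ₁ = 0.918 ξ₂.
Substitute: (1·0.918 + 2) ξ₂ = 42.78 → ξ₂ = 14.66 kmol, ξ₁ = 13.46 kmol.
Outlet amounts (n = n₀ + Σ ν·ξ):
  Q: 98.8 − 1(13.46) − 2(14.66) = 56.02
  V: 0 + 1(13.46) = 13.46
  R: 0 + 1(14.66) = 14.66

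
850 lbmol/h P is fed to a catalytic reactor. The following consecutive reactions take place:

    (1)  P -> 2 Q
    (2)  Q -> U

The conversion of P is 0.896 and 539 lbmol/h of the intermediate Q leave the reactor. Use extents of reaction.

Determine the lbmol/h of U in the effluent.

984 lbmol/h

Conversion of P: P consumed = 1ξ₁ = 0.896 × 850 → ξ₁ = 761.6 lbmol/h.
Q balance: n_Q = 0 + 2ξ₁ − 1ξ₂ = 539 → ξ₂ = (2·761.6 − 539)/1 = 984.2 lbmol/h.
Outlet amounts (n = n₀ + Σ ν·ξ):
  P: 850 − 1(761.6) = 88.4
  Q: 0 + 2(761.6) − 1(984.2) = 539
  U: 0 + 1(984.2) = 984.2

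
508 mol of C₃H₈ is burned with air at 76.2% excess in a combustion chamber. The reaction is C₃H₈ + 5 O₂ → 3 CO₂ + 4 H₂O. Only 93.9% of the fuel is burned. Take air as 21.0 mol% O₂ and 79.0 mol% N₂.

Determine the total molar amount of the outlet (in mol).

22300 mol

Stoichiometric O₂ = 5 × 508 = 2540 mol; O₂ fed = 2540 × 1.762 = 4475 mol.
N₂ fed = 4475 × 79/21 = 16840 mol.
Fuel reacted = 0.939 × 508 → ξ = 477 mol.
Outlet (n = n₀ + ν ξ):
  C₃H₈: 508 − 1(477) = 30.99
  O₂: 4475 − 5(477) = 2090
  N₂: 16840 (inert)
  CO₂: 0 + 3(477) = 1431
  H₂O: 0 + 4(477) = 1908
Total out = 30.99 + 2090 + 16840 + 1431 + 1908 = 22300 mol.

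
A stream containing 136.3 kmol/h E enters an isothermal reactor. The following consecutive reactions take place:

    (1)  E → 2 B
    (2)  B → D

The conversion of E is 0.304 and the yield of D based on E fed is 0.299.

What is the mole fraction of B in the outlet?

0.237

Conversion of E: E consumed = 1ξ₁ = 0.304 × 136.3 → ξ₁ = 41.44 kmol/h.
Yield of D: 1ξ₂ / 136.3 = 0.299 → ξ₂ = 40.75 kmol/h.
Outlet amounts (n = n₀ + Σ ν·ξ):
  E: 136.3 − 1(41.44) = 94.86
  B: 0 + 2(41.44) − 1(40.75) = 42.12
  D: 0 + 1(40.75) = 40.75
Total out = 177.7 kmol/h; y_B = 42.12 / 177.7 = 0.237.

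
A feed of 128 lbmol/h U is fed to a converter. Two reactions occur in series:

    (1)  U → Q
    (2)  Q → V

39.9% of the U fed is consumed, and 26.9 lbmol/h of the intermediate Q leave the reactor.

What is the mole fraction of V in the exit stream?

0.189

Conversion of U: U consumed = 1ξ₁ = 0.399 × 128 → ξ₁ = 51.07 lbmol/h.
Q balance: n_Q = 0 + 1ξ₁ − 1ξ₂ = 26.9 → ξ₂ = (1·51.07 − 26.9)/1 = 24.17 lbmol/h.
Outlet amounts (n = n₀ + Σ ν·ξ):
  U: 128 − 1(51.07) = 76.93
  Q: 0 + 1(51.07) − 1(24.17) = 26.9
  V: 0 + 1(24.17) = 24.17
Total out = 128 lbmol/h; y_V = 24.17 / 128 = 0.1888.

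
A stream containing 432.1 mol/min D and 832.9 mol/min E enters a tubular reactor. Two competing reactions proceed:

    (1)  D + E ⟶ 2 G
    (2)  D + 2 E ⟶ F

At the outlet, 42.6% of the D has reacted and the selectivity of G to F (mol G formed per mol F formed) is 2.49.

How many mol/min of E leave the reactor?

Conversion of D: D consumed = 0.426 × 432.1 = 184.1 mol/min = 1ξ₁ + 1ξ₂.
Selectivity: 2ξ₁ / (1ξ₂) = 2.49 → ξ₁ = 1.245 ξ₂.
Substitute: (1·1.245 + 1) ξ₂ = 184.1 → ξ₂ = 81.99 mol/min, ξ₁ = 102.1 mol/min.
Outlet amounts (n = n₀ + Σ ν·ξ):
  D: 432.1 − 1(102.1) − 1(81.99) = 248
  E: 832.9 − 1(102.1) − 2(81.99) = 566.8
  G: 0 + 2(102.1) = 204.2
  F: 0 + 1(81.99) = 81.99

567 mol/min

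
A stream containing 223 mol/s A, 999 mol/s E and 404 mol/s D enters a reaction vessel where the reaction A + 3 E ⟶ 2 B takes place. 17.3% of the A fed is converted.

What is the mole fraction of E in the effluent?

0.57

A reacted = 0.173 × 223 = 38.58 mol/s; ν_A = −1, so ξ = 38.58/1 = 38.58 mol/s.
Outlet amounts (n = n₀ + ν ξ):
  A: 223 − 1(38.58) = 184.4
  E: 999 − 3(38.58) = 883.3
  B: 0 + 2(38.58) = 77.16
  D: 404 (inert)
Total out = 1549 mol/s; y_E = 883.3 / 1549 = 0.5703.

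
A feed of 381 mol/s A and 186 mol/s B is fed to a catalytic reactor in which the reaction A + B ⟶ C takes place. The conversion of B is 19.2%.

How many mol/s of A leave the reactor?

345 mol/s

B reacted = 0.192 × 186 = 35.71 mol/s; ν_B = −1, so ξ = 35.71/1 = 35.71 mol/s.
Outlet amounts (n = n₀ + ν ξ):
  A: 381 − 1(35.71) = 345.3
  B: 186 − 1(35.71) = 150.3
  C: 0 + 1(35.71) = 35.71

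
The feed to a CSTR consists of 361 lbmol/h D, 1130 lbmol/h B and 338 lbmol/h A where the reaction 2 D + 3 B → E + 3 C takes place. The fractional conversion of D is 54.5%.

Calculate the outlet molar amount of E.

98.4 lbmol/h

D reacted = 0.545 × 361 = 196.7 lbmol/h; ν_D = −2, so ξ = 196.7/2 = 98.37 lbmol/h.
Outlet amounts (n = n₀ + ν ξ):
  D: 361 − 2(98.37) = 164.3
  B: 1130 − 3(98.37) = 834.9
  E: 0 + 1(98.37) = 98.37
  C: 0 + 3(98.37) = 295.1
  A: 338 (inert)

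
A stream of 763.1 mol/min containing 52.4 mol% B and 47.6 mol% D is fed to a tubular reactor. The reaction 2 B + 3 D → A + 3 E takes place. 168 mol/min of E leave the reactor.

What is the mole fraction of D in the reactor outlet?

For E: n = n₀ + 3ξ → 168 = 0 + 3ξ, giving ξ = 56 mol/min.
Outlet amounts (n = n₀ + ν ξ):
  B: 399.9 − 2(56) = 287.9
  D: 363.2 − 3(56) = 195.2
  A: 0 + 1(56) = 56
  E: 0 + 3(56) = 168
Total out = 707.1 mol/min; y_D = 195.2 / 707.1 = 0.2761.

0.276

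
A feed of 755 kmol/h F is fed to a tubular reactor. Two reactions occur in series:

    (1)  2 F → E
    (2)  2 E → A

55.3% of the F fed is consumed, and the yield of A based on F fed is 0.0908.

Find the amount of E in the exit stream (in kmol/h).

71.6 kmol/h

Conversion of F: F consumed = 2ξ₁ = 0.553 × 755 → ξ₁ = 208.8 kmol/h.
Yield of A: 1ξ₂ / 755 = 0.0908 → ξ₂ = 68.55 kmol/h.
Outlet amounts (n = n₀ + Σ ν·ξ):
  F: 755 − 2(208.8) = 337.5
  E: 0 + 1(208.8) − 2(68.55) = 71.65
  A: 0 + 1(68.55) = 68.55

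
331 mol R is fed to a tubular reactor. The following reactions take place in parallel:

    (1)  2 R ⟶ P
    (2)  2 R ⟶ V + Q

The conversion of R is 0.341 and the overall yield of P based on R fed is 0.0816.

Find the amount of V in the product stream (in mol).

Yield of P: 1ξ₁ / 331 = 0.0816 → ξ₁ = 27.01 mol.
Conversion of R: 2ξ₁ + 2ξ₂ = 0.341 × 331 = 112.9 → ξ₂ = 29.43 mol.
Outlet amounts (n = n₀ + Σ ν·ξ):
  R: 331 − 2(27.01) − 2(29.43) = 218.1
  P: 0 + 1(27.01) = 27.01
  V: 0 + 1(29.43) = 29.43
  Q: 0 + 1(29.43) = 29.43

29.4 mol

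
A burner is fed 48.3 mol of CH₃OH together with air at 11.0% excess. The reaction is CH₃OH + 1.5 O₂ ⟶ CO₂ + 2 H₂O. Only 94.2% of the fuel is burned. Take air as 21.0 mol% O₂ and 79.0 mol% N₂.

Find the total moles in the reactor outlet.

454 mol

Stoichiometric O₂ = 1.5 × 48.3 = 72.45 mol; O₂ fed = 72.45 × 1.110 = 80.42 mol.
N₂ fed = 80.42 × 79/21 = 302.5 mol.
Fuel reacted = 0.942 × 48.3 → ξ = 45.5 mol.
Outlet (n = n₀ + ν ξ):
  CH₃OH: 48.3 − 1(45.5) = 2.801
  O₂: 80.42 − 1.5(45.5) = 12.17
  N₂: 302.5 (inert)
  CO₂: 0 + 1(45.5) = 45.5
  H₂O: 0 + 2(45.5) = 91
Total out = 2.801 + 12.17 + 302.5 + 45.5 + 91 = 454 mol.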